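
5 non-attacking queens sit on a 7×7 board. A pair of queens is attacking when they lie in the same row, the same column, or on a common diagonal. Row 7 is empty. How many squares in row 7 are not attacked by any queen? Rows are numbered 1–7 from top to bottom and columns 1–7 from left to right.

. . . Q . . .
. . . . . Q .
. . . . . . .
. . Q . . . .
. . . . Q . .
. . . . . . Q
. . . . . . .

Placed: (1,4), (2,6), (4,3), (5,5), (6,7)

1

(1,4) attacks row 7 at column 4.
(2,6) attacks row 7 at column 6 and diagonals 1.
(4,3) attacks row 7 at column 3 and diagonals 6.
(5,5) attacks row 7 at column 5 and diagonals 3, 7.
(6,7) attacks row 7 at column 7 and diagonals 6.
Attacked columns: {1, 3, 4, 5, 6, 7}. Safe: {2}.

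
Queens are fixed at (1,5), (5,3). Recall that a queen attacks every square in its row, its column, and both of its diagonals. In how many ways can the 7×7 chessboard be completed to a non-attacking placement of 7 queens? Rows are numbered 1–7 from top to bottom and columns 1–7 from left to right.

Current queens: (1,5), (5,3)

Branch on row 2: col 1 → 1; col 2 → 0; col 7 → 1.
Sum: 1 + 0 + 1 = 2.

2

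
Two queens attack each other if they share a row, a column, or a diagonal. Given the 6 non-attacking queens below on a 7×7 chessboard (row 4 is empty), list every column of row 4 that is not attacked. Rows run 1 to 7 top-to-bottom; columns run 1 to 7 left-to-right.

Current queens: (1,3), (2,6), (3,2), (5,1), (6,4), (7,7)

(1,3) attacks row 4 at column 3 and diagonals 6.
(2,6) attacks row 4 at column 6 and diagonals 4.
(3,2) attacks row 4 at column 2 and diagonals 1, 3.
(5,1) attacks row 4 at column 1 and diagonals 2.
(6,4) attacks row 4 at column 4 and diagonals 2, 6.
(7,7) attacks row 4 at column 7 and diagonals 4.
Attacked columns: {1, 2, 3, 4, 6, 7}. Safe: {5}.

columns 5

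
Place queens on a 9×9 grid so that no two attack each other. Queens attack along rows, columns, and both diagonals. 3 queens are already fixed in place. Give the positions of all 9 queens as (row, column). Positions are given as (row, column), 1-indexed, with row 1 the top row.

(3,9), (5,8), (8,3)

(1,6) (2,4) (3,9) (4,5) (5,8) (6,2) (7,7) (8,3) (9,1)

Row 1: attacked by (3,9)→{7,9}; (5,8)→{4,8}; (8,3)→{3}. Safe: 1, 2, 5, 6. Place at column 6.
Row 2: attacked by (1,6)→{5,6,7}; (3,9)→{8,9}; (5,8)→{5,8}; (8,3)→{3,9}. Safe: 1, 2, 4. Place at column 4.
Row 4: attacked by (1,6)→{3,6,9}; (2,4)→{2,4,6}; (3,9)→{8,9}; (5,8)→{7,8,9}; (8,3)→{3,7}. Safe: 1, 5. Place at column 5.
Row 6: attacked by (1,6)→{1,6}; (2,4)→{4,8}; (3,9)→{6,9}; (4,5)→{3,5,7}; (5,8)→{7,8,9}; (8,3)→{1,3,5}. Safe: 2. Place at column 2.
Row 7: attacked by (1,6)→{6}; (2,4)→{4,9}; (3,9)→{5,9}; (4,5)→{2,5,8}; (5,8)→{6,8}; (6,2)→{1,2,3}; (8,3)→{2,3,4}. Safe: 7. Place at column 7.
Row 9: attacked by (1,6)→{6}; (2,4)→{4}; (3,9)→{3,9}; (4,5)→{5}; (5,8)→{4,8}; (6,2)→{2,5}; (7,7)→{5,7,9}; (8,3)→{2,3,4}. Safe: 1. Place at column 1.
Columns [6, 4, 9, 5, 8, 2, 7, 3, 1], r−c [-5, -2, -6, -1, -3, 4, 0, 5, 8], r+c [7, 6, 12, 9, 13, 8, 14, 11, 10] are all distinct, so no two queens attack.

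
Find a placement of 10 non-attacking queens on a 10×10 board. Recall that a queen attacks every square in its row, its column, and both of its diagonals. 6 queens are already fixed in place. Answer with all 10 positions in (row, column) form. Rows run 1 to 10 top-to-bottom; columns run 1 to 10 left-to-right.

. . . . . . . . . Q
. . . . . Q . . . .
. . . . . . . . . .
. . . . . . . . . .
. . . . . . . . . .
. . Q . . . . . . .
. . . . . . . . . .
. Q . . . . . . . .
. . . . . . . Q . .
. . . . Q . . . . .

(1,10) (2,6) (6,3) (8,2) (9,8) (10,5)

(1,10) (2,6) (3,4) (4,9) (5,1) (6,3) (7,7) (8,2) (9,8) (10,5)

Row 3: attacked by (1,10)→{8,10}; (2,6)→{5,6,7}; (6,3)→{3,6}; (8,2)→{2,7}; (9,8)→{2,8}; (10,5)→{5}. Safe: 1, 4, 9. Place at column 4.
Row 4: attacked by (1,10)→{7,10}; (2,6)→{4,6,8}; (3,4)→{3,4,5}; (6,3)→{1,3,5}; (8,2)→{2,6}; (9,8)→{3,8}; (10,5)→{5}. Safe: 9. Place at column 9.
Row 5: attacked by (1,10)→{6,10}; (2,6)→{3,6,9}; (3,4)→{2,4,6}; (4,9)→{8,9,10}; (6,3)→{2,3,4}; (8,2)→{2,5}; (9,8)→{4,8}; (10,5)→{5,10}. Safe: 1, 7. Place at column 1.
Row 7: attacked by (1,10)→{4,10}; (2,6)→{1,6}; (3,4)→{4,8}; (4,9)→{6,9}; (5,1)→{1,3}; (6,3)→{2,3,4}; (8,2)→{1,2,3}; (9,8)→{6,8,10}; (10,5)→{2,5,8}. Safe: 7. Place at column 7.
Columns [10, 6, 4, 9, 1, 3, 7, 2, 8, 5], r−c [-9, -4, -1, -5, 4, 3, 0, 6, 1, 5], r+c [11, 8, 7, 13, 6, 9, 14, 10, 17, 15] are all distinct, so no two queens attack.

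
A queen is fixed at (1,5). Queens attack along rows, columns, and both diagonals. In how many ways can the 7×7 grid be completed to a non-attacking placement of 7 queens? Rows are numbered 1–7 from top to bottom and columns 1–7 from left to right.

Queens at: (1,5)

Branch on row 2: col 1 → 2; col 2 → 1; col 3 → 1; col 7 → 2.
Sum: 2 + 1 + 1 + 2 = 6.

6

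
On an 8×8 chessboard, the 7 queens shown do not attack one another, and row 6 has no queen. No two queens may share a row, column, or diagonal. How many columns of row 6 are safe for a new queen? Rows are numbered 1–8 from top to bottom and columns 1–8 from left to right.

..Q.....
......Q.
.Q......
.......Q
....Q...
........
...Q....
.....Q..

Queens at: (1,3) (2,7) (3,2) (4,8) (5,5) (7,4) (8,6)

1

(1,3) attacks row 6 at column 3 and diagonals 8.
(2,7) attacks row 6 at column 7 and diagonals 3.
(3,2) attacks row 6 at column 2 and diagonals 5.
(4,8) attacks row 6 at column 8 and diagonals 6.
(5,5) attacks row 6 at column 5 and diagonals 4, 6.
(7,4) attacks row 6 at column 4 and diagonals 3, 5.
(8,6) attacks row 6 at column 6 and diagonals 4, 8.
Attacked columns: {2, 3, 4, 5, 6, 7, 8}. Safe: {1}.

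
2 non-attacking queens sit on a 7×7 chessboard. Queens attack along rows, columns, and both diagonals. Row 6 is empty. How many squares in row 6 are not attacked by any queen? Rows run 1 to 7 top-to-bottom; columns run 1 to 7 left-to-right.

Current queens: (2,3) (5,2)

(2,3) attacks row 6 at column 3 and diagonals 7.
(5,2) attacks row 6 at column 2 and diagonals 1, 3.
Attacked columns: {1, 2, 3, 7}. Safe: {4, 5, 6}.

3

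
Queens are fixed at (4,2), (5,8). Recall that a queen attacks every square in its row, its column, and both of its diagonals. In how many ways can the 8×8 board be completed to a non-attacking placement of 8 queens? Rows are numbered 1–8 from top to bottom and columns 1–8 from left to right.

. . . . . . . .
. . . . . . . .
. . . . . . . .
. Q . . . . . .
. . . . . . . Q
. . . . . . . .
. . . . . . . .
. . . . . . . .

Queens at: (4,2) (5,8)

3

Branch on row 1: col 1 → 0; col 3 → 1; col 6 → 2; col 7 → 0.
Sum: 0 + 1 + 2 + 0 = 3.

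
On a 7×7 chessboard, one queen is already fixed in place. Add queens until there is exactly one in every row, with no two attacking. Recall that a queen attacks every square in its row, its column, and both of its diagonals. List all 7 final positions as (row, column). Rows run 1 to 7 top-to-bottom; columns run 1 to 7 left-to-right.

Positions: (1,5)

(1,5) (2,3) (3,1) (4,6) (5,4) (6,2) (7,7)

Row 2: attacked by (1,5)→{4,5,6}. Safe: 1, 2, 3, 7. Place at column 3.
Row 3: attacked by (1,5)→{3,5,7}; (2,3)→{2,3,4}. Safe: 1, 6. Place at column 1.
Row 4: attacked by (1,5)→{2,5}; (2,3)→{1,3,5}; (3,1)→{1,2}. Safe: 4, 6, 7. Place at column 6.
Row 5: attacked by (1,5)→{1,5}; (2,3)→{3,6}; (3,1)→{1,3}; (4,6)→{5,6,7}. Safe: 2, 4. Place at column 4.
Row 6: attacked by (1,5)→{5}; (2,3)→{3,7}; (3,1)→{1,4}; (4,6)→{4,6}; (5,4)→{3,4,5}. Safe: 2. Place at column 2.
Row 7: attacked by (1,5)→{5}; (2,3)→{3}; (3,1)→{1,5}; (4,6)→{3,6}; (5,4)→{2,4,6}; (6,2)→{1,2,3}. Safe: 7. Place at column 7.
Columns [5, 3, 1, 6, 4, 2, 7], r−c [-4, -1, 2, -2, 1, 4, 0], r+c [6, 5, 4, 10, 9, 8, 14] are all distinct, so no two queens attack.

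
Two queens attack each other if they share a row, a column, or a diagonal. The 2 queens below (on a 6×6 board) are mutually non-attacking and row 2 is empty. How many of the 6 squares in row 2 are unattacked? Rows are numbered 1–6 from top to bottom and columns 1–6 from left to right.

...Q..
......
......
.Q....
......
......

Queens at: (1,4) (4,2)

(1,4) attacks row 2 at column 4 and diagonals 3, 5.
(4,2) attacks row 2 at column 2 and diagonals 4.
Attacked columns: {2, 3, 4, 5}. Safe: {1, 6}.

2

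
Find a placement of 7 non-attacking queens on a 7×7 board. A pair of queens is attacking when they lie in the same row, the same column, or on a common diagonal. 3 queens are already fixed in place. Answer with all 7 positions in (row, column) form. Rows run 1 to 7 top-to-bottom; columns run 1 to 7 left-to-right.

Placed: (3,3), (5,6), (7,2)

Row 1: attacked by (3,3)→{1,3,5}; (5,6)→{2,6}; (7,2)→{2}. Safe: 4, 7. Place at column 7.
Row 2: attacked by (1,7)→{6,7}; (3,3)→{2,3,4}; (5,6)→{3,6}; (7,2)→{2,7}. Safe: 1, 5. Place at column 5.
Row 4: attacked by (1,7)→{4,7}; (2,5)→{3,5,7}; (3,3)→{2,3,4}; (5,6)→{5,6,7}; (7,2)→{2,5}. Safe: 1. Place at column 1.
Row 6: attacked by (1,7)→{2,7}; (2,5)→{1,5}; (3,3)→{3,6}; (4,1)→{1,3}; (5,6)→{5,6,7}; (7,2)→{1,2,3}. Safe: 4. Place at column 4.
Columns [7, 5, 3, 1, 6, 4, 2], r−c [-6, -3, 0, 3, -1, 2, 5], r+c [8, 7, 6, 5, 11, 10, 9] are all distinct, so no two queens attack.

(1,7) (2,5) (3,3) (4,1) (5,6) (6,4) (7,2)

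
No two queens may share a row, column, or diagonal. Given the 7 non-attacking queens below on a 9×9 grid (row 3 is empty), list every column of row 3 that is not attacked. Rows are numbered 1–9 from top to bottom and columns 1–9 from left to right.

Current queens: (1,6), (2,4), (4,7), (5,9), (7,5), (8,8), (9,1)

(1,6) attacks row 3 at column 6 and diagonals 4, 8.
(2,4) attacks row 3 at column 4 and diagonals 3, 5.
(4,7) attacks row 3 at column 7 and diagonals 6, 8.
(5,9) attacks row 3 at column 9 and diagonals 7.
(7,5) attacks row 3 at column 5 and diagonals 1, 9.
(8,8) attacks row 3 at column 8 and diagonals 3.
(9,1) attacks row 3 at column 1 and diagonals 7.
Attacked columns: {1, 3, 4, 5, 6, 7, 8, 9}. Safe: {2}.

columns 2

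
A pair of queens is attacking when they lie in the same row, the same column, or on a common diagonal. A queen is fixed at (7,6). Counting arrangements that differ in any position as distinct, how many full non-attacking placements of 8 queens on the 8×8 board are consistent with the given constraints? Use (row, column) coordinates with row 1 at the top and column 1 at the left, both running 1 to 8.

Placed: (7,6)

14

Branch on row 1: col 1 → 1; col 2 → 3; col 3 → 0; col 4 → 3; col 5 → 6; col 7 → 1; col 8 → 0.
Sum: 1 + 3 + 0 + 3 + 6 + 1 + 0 = 14.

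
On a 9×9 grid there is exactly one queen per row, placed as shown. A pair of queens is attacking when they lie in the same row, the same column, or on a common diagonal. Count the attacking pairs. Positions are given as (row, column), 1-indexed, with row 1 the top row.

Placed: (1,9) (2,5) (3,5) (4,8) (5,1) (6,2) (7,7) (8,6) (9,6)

5

Same column: (2,5)–(3,5) (column 5); (8,6)–(9,6) (column 6).
Same diagonal: (3,5)–(6,2) (|3−6| = |5−2| = 3); (5,1)–(6,2) (|5−6| = |1−2| = 1); (7,7)–(8,6) (|7−8| = |7−6| = 1).
Total attacking pairs: 5.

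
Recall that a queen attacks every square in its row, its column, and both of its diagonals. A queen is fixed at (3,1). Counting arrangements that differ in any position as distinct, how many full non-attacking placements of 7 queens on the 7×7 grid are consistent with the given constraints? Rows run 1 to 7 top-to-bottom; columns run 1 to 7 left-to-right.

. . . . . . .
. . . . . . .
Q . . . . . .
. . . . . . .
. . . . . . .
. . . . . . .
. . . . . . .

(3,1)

Branch on row 1: col 2 → 2; col 4 → 1; col 5 → 1; col 6 → 1; col 7 → 1.
Sum: 2 + 1 + 1 + 1 + 1 = 6.

6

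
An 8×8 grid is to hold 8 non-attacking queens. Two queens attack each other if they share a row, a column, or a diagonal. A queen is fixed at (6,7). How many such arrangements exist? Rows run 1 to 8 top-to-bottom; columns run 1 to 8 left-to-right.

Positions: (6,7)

14

Branch on row 1: col 1 → 1; col 3 → 4; col 4 → 3; col 5 → 3; col 6 → 2; col 8 → 1.
Sum: 1 + 4 + 3 + 3 + 2 + 1 = 14.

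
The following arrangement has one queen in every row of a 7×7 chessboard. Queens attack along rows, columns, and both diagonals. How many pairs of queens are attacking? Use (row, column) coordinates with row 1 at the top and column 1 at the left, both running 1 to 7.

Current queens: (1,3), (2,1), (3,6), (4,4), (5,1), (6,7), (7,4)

Same column: (2,1)–(5,1) (column 1); (4,4)–(7,4) (column 4).
Total attacking pairs: 2.

2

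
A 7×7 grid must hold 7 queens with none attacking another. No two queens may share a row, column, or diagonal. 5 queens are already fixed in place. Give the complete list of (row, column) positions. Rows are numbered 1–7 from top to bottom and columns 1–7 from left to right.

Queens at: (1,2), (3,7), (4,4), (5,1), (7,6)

Row 2: attacked by (1,2)→{1,2,3}; (3,7)→{6,7}; (4,4)→{2,4,6}; (5,1)→{1,4}; (7,6)→{1,6}. Safe: 5. Place at column 5.
Row 6: attacked by (1,2)→{2,7}; (2,5)→{1,5}; (3,7)→{4,7}; (4,4)→{2,4,6}; (5,1)→{1,2}; (7,6)→{5,6,7}. Safe: 3. Place at column 3.
Columns [2, 5, 7, 4, 1, 3, 6], r−c [-1, -3, -4, 0, 4, 3, 1], r+c [3, 7, 10, 8, 6, 9, 13] are all distinct, so no two queens attack.

(1,2) (2,5) (3,7) (4,4) (5,1) (6,3) (7,6)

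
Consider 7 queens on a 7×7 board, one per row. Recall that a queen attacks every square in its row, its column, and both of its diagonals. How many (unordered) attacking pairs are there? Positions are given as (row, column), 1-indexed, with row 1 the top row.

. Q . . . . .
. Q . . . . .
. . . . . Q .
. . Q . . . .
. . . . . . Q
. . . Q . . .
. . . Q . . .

Same column: (1,2)–(2,2) (column 2); (6,4)–(7,4) (column 4).
Total attacking pairs: 2.

2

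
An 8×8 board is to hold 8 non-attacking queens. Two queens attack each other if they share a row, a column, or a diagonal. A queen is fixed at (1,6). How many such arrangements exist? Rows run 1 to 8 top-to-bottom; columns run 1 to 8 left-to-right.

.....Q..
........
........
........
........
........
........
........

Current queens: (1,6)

Branch on row 2: col 1 → 1; col 2 → 2; col 3 → 8; col 4 → 4; col 8 → 1.
Sum: 1 + 2 + 8 + 4 + 1 = 16.

16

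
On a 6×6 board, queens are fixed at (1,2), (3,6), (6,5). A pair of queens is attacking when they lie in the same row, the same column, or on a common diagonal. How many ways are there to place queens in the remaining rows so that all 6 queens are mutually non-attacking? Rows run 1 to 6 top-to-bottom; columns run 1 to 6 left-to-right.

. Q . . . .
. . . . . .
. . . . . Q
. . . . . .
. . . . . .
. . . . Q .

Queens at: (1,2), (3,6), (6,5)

1

Branch on row 2: col 4 → 1.
Sum: 1 = 1.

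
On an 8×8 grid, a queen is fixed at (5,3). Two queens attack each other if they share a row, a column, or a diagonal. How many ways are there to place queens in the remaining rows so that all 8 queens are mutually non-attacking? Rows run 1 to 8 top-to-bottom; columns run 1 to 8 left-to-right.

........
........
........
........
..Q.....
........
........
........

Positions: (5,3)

Branch on row 1: col 1 → 1; col 2 → 3; col 4 → 0; col 5 → 6; col 6 → 2; col 8 → 0.
Sum: 1 + 3 + 0 + 6 + 2 + 0 = 12.

12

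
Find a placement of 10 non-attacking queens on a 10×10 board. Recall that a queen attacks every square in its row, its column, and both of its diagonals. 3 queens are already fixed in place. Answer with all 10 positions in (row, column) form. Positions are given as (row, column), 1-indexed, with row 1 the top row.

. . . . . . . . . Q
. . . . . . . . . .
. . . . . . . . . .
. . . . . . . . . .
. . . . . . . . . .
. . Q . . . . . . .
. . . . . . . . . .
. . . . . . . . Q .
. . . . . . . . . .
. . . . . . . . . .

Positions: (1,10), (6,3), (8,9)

(1,10) (2,2) (3,5) (4,8) (5,1) (6,3) (7,6) (8,9) (9,7) (10,4)

Row 2: attacked by (1,10)→{9,10}; (6,3)→{3,7}; (8,9)→{3,9}. Safe: 1, 2, 4, 5, 6, 8. Place at column 2.
Row 3: attacked by (1,10)→{8,10}; (2,2)→{1,2,3}; (6,3)→{3,6}; (8,9)→{4,9}. Safe: 5, 7. Place at column 5.
Row 4: attacked by (1,10)→{7,10}; (2,2)→{2,4}; (3,5)→{4,5,6}; (6,3)→{1,3,5}; (8,9)→{5,9}. Safe: 8. Place at column 8.
Row 5: attacked by (1,10)→{6,10}; (2,2)→{2,5}; (3,5)→{3,5,7}; (4,8)→{7,8,9}; (6,3)→{2,3,4}; (8,9)→{6,9}. Safe: 1. Place at column 1.
Row 7: attacked by (1,10)→{4,10}; (2,2)→{2,7}; (3,5)→{1,5,9}; (4,8)→{5,8}; (5,1)→{1,3}; (6,3)→{2,3,4}; (8,9)→{8,9,10}. Safe: 6. Place at column 6.
Row 9: attacked by (1,10)→{2,10}; (2,2)→{2,9}; (3,5)→{5}; (4,8)→{3,8}; (5,1)→{1,5}; (6,3)→{3,6}; (7,6)→{4,6,8}; (8,9)→{8,9,10}. Safe: 7. Place at column 7.
Row 10: attacked by (1,10)→{1,10}; (2,2)→{2,10}; (3,5)→{5}; (4,8)→{2,8}; (5,1)→{1,6}; (6,3)→{3,7}; (7,6)→{3,6,9}; (8,9)→{7,9}; (9,7)→{6,7,8}. Safe: 4. Place at column 4.
Columns [10, 2, 5, 8, 1, 3, 6, 9, 7, 4], r−c [-9, 0, -2, -4, 4, 3, 1, -1, 2, 6], r+c [11, 4, 8, 12, 6, 9, 13, 17, 16, 14] are all distinct, so no two queens attack.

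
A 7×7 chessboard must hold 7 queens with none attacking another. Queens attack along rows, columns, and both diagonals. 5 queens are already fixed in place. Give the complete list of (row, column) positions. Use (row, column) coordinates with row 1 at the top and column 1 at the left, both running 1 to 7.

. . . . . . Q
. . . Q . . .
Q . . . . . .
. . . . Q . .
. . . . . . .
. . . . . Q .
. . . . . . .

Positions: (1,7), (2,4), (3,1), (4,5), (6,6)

Row 5: attacked by (1,7)→{3,7}; (2,4)→{1,4,7}; (3,1)→{1,3}; (4,5)→{4,5,6}; (6,6)→{5,6,7}. Safe: 2. Place at column 2.
Row 7: attacked by (1,7)→{1,7}; (2,4)→{4}; (3,1)→{1,5}; (4,5)→{2,5}; (5,2)→{2,4}; (6,6)→{5,6,7}. Safe: 3. Place at column 3.
Columns [7, 4, 1, 5, 2, 6, 3], r−c [-6, -2, 2, -1, 3, 0, 4], r+c [8, 6, 4, 9, 7, 12, 10] are all distinct, so no two queens attack.

(1,7) (2,4) (3,1) (4,5) (5,2) (6,6) (7,3)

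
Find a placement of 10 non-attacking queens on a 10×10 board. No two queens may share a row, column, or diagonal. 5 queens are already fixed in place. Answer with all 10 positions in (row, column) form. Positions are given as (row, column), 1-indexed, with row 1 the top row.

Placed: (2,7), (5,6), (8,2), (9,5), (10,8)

(1,3) (2,7) (3,9) (4,4) (5,6) (6,1) (7,10) (8,2) (9,5) (10,8)

Row 1: attacked by (2,7)→{6,7,8}; (5,6)→{2,6,10}; (8,2)→{2,9}; (9,5)→{5}; (10,8)→{8}. Safe: 1, 3, 4. Place at column 3.
Row 3: attacked by (1,3)→{1,3,5}; (2,7)→{6,7,8}; (5,6)→{4,6,8}; (8,2)→{2,7}; (9,5)→{5}; (10,8)→{1,8}. Safe: 9, 10. Place at column 9.
Row 4: attacked by (1,3)→{3,6}; (2,7)→{5,7,9}; (3,9)→{8,9,10}; (5,6)→{5,6,7}; (8,2)→{2,6}; (9,5)→{5,10}; (10,8)→{2,8}. Safe: 1, 4. Place at column 4.
Row 6: attacked by (1,3)→{3,8}; (2,7)→{3,7}; (3,9)→{6,9}; (4,4)→{2,4,6}; (5,6)→{5,6,7}; (8,2)→{2,4}; (9,5)→{2,5,8}; (10,8)→{4,8}. Safe: 1, 10. Place at column 1.
Row 7: attacked by (1,3)→{3,9}; (2,7)→{2,7}; (3,9)→{5,9}; (4,4)→{1,4,7}; (5,6)→{4,6,8}; (6,1)→{1,2}; (8,2)→{1,2,3}; (9,5)→{3,5,7}; (10,8)→{5,8}. Safe: 10. Place at column 10.
Columns [3, 7, 9, 4, 6, 1, 10, 2, 5, 8], r−c [-2, -5, -6, 0, -1, 5, -3, 6, 4, 2], r+c [4, 9, 12, 8, 11, 7, 17, 10, 14, 18] are all distinct, so no two queens attack.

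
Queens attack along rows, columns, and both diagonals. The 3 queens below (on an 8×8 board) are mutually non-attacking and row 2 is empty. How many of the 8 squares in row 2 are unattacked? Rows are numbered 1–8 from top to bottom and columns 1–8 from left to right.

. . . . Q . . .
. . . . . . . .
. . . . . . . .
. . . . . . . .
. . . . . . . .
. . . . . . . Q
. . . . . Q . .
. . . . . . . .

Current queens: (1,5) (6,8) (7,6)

(1,5) attacks row 2 at column 5 and diagonals 4, 6.
(6,8) attacks row 2 at column 8 and diagonals 4.
(7,6) attacks row 2 at column 6 and diagonals 1.
Attacked columns: {1, 4, 5, 6, 8}. Safe: {2, 3, 7}.

3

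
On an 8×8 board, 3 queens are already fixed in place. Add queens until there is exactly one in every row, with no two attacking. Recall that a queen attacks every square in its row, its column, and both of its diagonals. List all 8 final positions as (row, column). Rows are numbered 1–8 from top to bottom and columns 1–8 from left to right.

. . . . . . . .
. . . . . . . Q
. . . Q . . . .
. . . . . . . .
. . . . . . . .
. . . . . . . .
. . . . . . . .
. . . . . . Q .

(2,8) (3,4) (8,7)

Row 1: attacked by (2,8)→{7,8}; (3,4)→{2,4,6}; (8,7)→{7}. Safe: 1, 3, 5. Place at column 5.
Row 4: attacked by (1,5)→{2,5,8}; (2,8)→{6,8}; (3,4)→{3,4,5}; (8,7)→{3,7}. Safe: 1. Place at column 1.
Row 5: attacked by (1,5)→{1,5}; (2,8)→{5,8}; (3,4)→{2,4,6}; (4,1)→{1,2}; (8,7)→{4,7}. Safe: 3. Place at column 3.
Row 6: attacked by (1,5)→{5}; (2,8)→{4,8}; (3,4)→{1,4,7}; (4,1)→{1,3}; (5,3)→{2,3,4}; (8,7)→{5,7}. Safe: 6. Place at column 6.
Row 7: attacked by (1,5)→{5}; (2,8)→{3,8}; (3,4)→{4,8}; (4,1)→{1,4}; (5,3)→{1,3,5}; (6,6)→{5,6,7}; (8,7)→{6,7,8}. Safe: 2. Place at column 2.
Columns [5, 8, 4, 1, 3, 6, 2, 7], r−c [-4, -6, -1, 3, 2, 0, 5, 1], r+c [6, 10, 7, 5, 8, 12, 9, 15] are all distinct, so no two queens attack.

(1,5) (2,8) (3,4) (4,1) (5,3) (6,6) (7,2) (8,7)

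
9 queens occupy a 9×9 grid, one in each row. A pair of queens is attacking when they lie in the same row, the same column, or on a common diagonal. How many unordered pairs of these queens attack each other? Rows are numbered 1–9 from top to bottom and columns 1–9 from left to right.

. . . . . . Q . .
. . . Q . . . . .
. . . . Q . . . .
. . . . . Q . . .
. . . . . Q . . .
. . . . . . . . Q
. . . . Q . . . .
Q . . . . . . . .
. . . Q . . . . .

7

Same column: (2,4)–(9,4) (column 4); (3,5)–(7,5) (column 5); (4,6)–(5,6) (column 6).
Same diagonal: (1,7)–(3,5) (|1−3| = |7−5| = 2); (2,4)–(3,5) (|2−3| = |4−5| = 1); (2,4)–(4,6) (|2−4| = |4−6| = 2); (3,5)–(4,6) (|3−4| = |5−6| = 1).
Total attacking pairs: 7.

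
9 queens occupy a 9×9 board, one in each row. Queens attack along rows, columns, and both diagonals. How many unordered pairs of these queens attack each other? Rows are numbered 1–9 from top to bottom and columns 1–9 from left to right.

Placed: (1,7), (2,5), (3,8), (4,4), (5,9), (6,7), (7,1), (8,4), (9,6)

5

Same column: (1,7)–(6,7) (column 7); (4,4)–(8,4) (column 4).
Same diagonal: (1,7)–(4,4) (|1−4| = |7−4| = 3); (1,7)–(7,1) (|1−7| = |7−1| = 6); (4,4)–(7,1) (|4−7| = |4−1| = 3).
Total attacking pairs: 5.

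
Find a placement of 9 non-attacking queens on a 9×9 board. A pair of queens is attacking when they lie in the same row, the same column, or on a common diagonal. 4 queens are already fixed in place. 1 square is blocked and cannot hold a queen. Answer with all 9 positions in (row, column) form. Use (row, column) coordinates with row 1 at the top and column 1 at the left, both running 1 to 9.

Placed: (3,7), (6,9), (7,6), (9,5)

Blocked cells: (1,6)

Row 1: attacked by (3,7)→{5,7,9}; (6,9)→{4,9}; (7,6)→{6}; (9,5)→{5}. Blocked: 6. Safe: 1, 2, 3, 8. Place at column 2.
Row 2: attacked by (1,2)→{1,2,3}; (3,7)→{6,7,8}; (6,9)→{5,9}; (7,6)→{1,6}; (9,5)→{5}. Safe: 4. Place at column 4.
Row 4: attacked by (1,2)→{2,5}; (2,4)→{2,4,6}; (3,7)→{6,7,8}; (6,9)→{7,9}; (7,6)→{3,6,9}; (9,5)→{5}. Safe: 1. Place at column 1.
Row 5: attacked by (1,2)→{2,6}; (2,4)→{1,4,7}; (3,7)→{5,7,9}; (4,1)→{1,2}; (6,9)→{8,9}; (7,6)→{4,6,8}; (9,5)→{1,5,9}. Safe: 3. Place at column 3.
Row 8: attacked by (1,2)→{2,9}; (2,4)→{4}; (3,7)→{2,7}; (4,1)→{1,5}; (5,3)→{3,6}; (6,9)→{7,9}; (7,6)→{5,6,7}; (9,5)→{4,5,6}. Safe: 8. Place at column 8.
Columns [2, 4, 7, 1, 3, 9, 6, 8, 5], r−c [-1, -2, -4, 3, 2, -3, 1, 0, 4], r+c [3, 6, 10, 5, 8, 15, 13, 16, 14] are all distinct, so no two queens attack.

(1,2) (2,4) (3,7) (4,1) (5,3) (6,9) (7,6) (8,8) (9,5)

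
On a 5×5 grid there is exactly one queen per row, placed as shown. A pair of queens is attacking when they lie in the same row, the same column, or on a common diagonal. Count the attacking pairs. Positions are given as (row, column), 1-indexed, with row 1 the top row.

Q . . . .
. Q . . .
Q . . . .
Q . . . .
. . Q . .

Same column: (1,1)–(3,1) (column 1); (1,1)–(4,1) (column 1); (3,1)–(4,1) (column 1).
Same diagonal: (1,1)–(2,2) (|1−2| = |1−2| = 1); (2,2)–(3,1) (|2−3| = |2−1| = 1); (3,1)–(5,3) (|3−5| = |1−3| = 2).
Total attacking pairs: 6.

6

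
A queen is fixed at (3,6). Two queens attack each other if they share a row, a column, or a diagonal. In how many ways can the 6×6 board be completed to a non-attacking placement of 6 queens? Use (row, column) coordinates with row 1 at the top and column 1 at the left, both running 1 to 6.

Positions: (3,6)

1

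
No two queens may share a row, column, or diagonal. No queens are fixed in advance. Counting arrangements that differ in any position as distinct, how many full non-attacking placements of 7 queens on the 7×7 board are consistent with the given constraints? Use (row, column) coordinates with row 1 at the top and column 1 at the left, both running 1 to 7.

Branch on row 1: col 1 → 4; col 2 → 7; col 3 → 6; col 4 → 6; col 5 → 6; col 6 → 7; col 7 → 4.
Sum: 4 + 7 + 6 + 6 + 6 + 7 + 4 = 40.
(This is the classic 7-queens count.)

40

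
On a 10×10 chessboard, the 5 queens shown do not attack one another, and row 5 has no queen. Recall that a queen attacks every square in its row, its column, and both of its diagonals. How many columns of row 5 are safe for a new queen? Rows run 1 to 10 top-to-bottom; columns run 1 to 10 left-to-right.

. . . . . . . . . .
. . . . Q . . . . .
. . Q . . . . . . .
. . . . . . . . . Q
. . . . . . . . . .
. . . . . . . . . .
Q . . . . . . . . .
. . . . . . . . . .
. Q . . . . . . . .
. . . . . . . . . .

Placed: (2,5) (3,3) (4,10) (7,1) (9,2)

2

(2,5) attacks row 5 at column 5 and diagonals 2, 8.
(3,3) attacks row 5 at column 3 and diagonals 1, 5.
(4,10) attacks row 5 at column 10 and diagonals 9.
(7,1) attacks row 5 at column 1 and diagonals 3.
(9,2) attacks row 5 at column 2 and diagonals 6.
Attacked columns: {1, 2, 3, 5, 6, 8, 9, 10}. Safe: {4, 7}.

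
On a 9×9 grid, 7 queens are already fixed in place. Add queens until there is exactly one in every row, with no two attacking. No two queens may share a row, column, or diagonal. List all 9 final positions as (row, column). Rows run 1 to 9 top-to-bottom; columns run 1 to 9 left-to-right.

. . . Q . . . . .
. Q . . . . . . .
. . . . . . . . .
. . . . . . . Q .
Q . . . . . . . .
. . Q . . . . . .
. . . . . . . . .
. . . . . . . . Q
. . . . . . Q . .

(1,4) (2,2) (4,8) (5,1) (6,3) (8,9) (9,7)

Row 3: attacked by (1,4)→{2,4,6}; (2,2)→{1,2,3}; (4,8)→{7,8,9}; (5,1)→{1,3}; (6,3)→{3,6}; (8,9)→{4,9}; (9,7)→{1,7}. Safe: 5. Place at column 5.
Row 7: attacked by (1,4)→{4}; (2,2)→{2,7}; (3,5)→{1,5,9}; (4,8)→{5,8}; (5,1)→{1,3}; (6,3)→{2,3,4}; (8,9)→{8,9}; (9,7)→{5,7,9}. Safe: 6. Place at column 6.
Columns [4, 2, 5, 8, 1, 3, 6, 9, 7], r−c [-3, 0, -2, -4, 4, 3, 1, -1, 2], r+c [5, 4, 8, 12, 6, 9, 13, 17, 16] are all distinct, so no two queens attack.

(1,4) (2,2) (3,5) (4,8) (5,1) (6,3) (7,6) (8,9) (9,7)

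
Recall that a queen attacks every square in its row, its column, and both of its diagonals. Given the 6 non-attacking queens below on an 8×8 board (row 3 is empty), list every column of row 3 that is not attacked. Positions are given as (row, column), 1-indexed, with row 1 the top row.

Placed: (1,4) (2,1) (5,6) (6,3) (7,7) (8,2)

columns 5

(1,4) attacks row 3 at column 4 and diagonals 2, 6.
(2,1) attacks row 3 at column 1 and diagonals 2.
(5,6) attacks row 3 at column 6 and diagonals 4, 8.
(6,3) attacks row 3 at column 3 and diagonals 6.
(7,7) attacks row 3 at column 7 and diagonals 3.
(8,2) attacks row 3 at column 2 and diagonals 7.
Attacked columns: {1, 2, 3, 4, 6, 7, 8}. Safe: {5}.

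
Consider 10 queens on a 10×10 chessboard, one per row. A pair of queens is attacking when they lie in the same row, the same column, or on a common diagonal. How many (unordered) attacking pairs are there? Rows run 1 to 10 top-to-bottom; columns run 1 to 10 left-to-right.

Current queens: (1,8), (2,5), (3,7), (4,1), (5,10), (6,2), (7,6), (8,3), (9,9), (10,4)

All columns are distinct and no two queens satisfy |Δrow| = |Δcol|, so no pair attacks.

0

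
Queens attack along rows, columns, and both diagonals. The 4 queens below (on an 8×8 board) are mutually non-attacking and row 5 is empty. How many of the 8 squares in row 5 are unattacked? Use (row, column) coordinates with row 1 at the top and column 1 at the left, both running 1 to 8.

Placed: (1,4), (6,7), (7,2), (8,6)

2

(1,4) attacks row 5 at column 4 and diagonals 8.
(6,7) attacks row 5 at column 7 and diagonals 6, 8.
(7,2) attacks row 5 at column 2 and diagonals 4.
(8,6) attacks row 5 at column 6 and diagonals 3.
Attacked columns: {2, 3, 4, 6, 7, 8}. Safe: {1, 5}.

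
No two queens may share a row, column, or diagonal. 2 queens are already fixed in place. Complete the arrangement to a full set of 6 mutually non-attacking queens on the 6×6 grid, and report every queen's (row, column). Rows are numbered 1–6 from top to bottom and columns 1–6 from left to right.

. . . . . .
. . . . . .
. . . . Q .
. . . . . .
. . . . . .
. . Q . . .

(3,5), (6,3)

Row 1: attacked by (3,5)→{3,5}; (6,3)→{3}. Safe: 1, 2, 4, 6. Place at column 4.
Row 2: attacked by (1,4)→{3,4,5}; (3,5)→{4,5,6}; (6,3)→{3}. Safe: 1, 2. Place at column 1.
Row 4: attacked by (1,4)→{1,4}; (2,1)→{1,3}; (3,5)→{4,5,6}; (6,3)→{1,3,5}. Safe: 2. Place at column 2.
Row 5: attacked by (1,4)→{4}; (2,1)→{1,4}; (3,5)→{3,5}; (4,2)→{1,2,3}; (6,3)→{2,3,4}. Safe: 6. Place at column 6.
Columns [4, 1, 5, 2, 6, 3], r−c [-3, 1, -2, 2, -1, 3], r+c [5, 3, 8, 6, 11, 9] are all distinct, so no two queens attack.

(1,4) (2,1) (3,5) (4,2) (5,6) (6,3)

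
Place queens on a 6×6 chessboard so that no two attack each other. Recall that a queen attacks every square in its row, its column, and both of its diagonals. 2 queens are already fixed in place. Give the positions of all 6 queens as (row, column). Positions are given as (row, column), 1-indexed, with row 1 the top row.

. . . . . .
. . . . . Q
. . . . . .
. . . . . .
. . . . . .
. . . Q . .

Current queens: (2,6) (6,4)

Row 1: attacked by (2,6)→{5,6}; (6,4)→{4}. Safe: 1, 2, 3. Place at column 3.
Row 3: attacked by (1,3)→{1,3,5}; (2,6)→{5,6}; (6,4)→{1,4}. Safe: 2. Place at column 2.
Row 4: attacked by (1,3)→{3,6}; (2,6)→{4,6}; (3,2)→{1,2,3}; (6,4)→{2,4,6}. Safe: 5. Place at column 5.
Row 5: attacked by (1,3)→{3}; (2,6)→{3,6}; (3,2)→{2,4}; (4,5)→{4,5,6}; (6,4)→{3,4,5}. Safe: 1. Place at column 1.
Columns [3, 6, 2, 5, 1, 4], r−c [-2, -4, 1, -1, 4, 2], r+c [4, 8, 5, 9, 6, 10] are all distinct, so no two queens attack.

(1,3) (2,6) (3,2) (4,5) (5,1) (6,4)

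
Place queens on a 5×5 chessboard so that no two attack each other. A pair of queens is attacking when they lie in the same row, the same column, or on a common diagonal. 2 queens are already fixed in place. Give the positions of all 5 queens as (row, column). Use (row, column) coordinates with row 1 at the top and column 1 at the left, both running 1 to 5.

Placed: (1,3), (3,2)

(1,3) (2,5) (3,2) (4,4) (5,1)

Row 2: attacked by (1,3)→{2,3,4}; (3,2)→{1,2,3}. Safe: 5. Place at column 5.
Row 4: attacked by (1,3)→{3}; (2,5)→{3,5}; (3,2)→{1,2,3}. Safe: 4. Place at column 4.
Row 5: attacked by (1,3)→{3}; (2,5)→{2,5}; (3,2)→{2,4}; (4,4)→{3,4,5}. Safe: 1. Place at column 1.
Columns [3, 5, 2, 4, 1], r−c [-2, -3, 1, 0, 4], r+c [4, 7, 5, 8, 6] are all distinct, so no two queens attack.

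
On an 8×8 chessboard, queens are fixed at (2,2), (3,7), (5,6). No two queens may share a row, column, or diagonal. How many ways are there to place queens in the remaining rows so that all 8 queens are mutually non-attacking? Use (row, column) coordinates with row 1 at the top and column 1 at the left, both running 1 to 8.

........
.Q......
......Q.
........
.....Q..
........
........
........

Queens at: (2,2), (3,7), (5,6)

Branch on row 1: col 4 → 2; col 8 → 0.
Sum: 2 + 0 = 2.

2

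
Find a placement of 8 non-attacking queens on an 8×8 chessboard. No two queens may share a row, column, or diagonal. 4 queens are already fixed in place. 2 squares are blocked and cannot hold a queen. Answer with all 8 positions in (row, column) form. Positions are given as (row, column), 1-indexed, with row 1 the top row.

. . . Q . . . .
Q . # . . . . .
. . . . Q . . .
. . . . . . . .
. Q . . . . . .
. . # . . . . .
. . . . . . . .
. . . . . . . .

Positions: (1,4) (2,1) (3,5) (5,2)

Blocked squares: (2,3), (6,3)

(1,4) (2,1) (3,5) (4,8) (5,2) (6,7) (7,3) (8,6)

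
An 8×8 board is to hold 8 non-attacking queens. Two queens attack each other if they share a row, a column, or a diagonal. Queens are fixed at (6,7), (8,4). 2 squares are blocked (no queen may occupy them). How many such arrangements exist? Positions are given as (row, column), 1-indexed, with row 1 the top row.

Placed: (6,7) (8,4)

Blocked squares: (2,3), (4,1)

Branch on row 1: col 1 → 1; col 3 → 0; col 5 → 1; col 6 → 0; col 8 → 0.
Sum: 1 + 0 + 1 + 0 + 0 = 2.

2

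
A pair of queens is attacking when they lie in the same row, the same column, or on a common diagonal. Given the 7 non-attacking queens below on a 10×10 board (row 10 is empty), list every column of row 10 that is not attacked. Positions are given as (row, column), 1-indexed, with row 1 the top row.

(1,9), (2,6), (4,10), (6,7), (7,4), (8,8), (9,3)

(1,9) attacks row 10 at column 9.
(2,6) attacks row 10 at column 6.
(4,10) attacks row 10 at column 10 and diagonals 4.
(6,7) attacks row 10 at column 7 and diagonals 3.
(7,4) attacks row 10 at column 4 and diagonals 1, 7.
(8,8) attacks row 10 at column 8 and diagonals 6, 10.
(9,3) attacks row 10 at column 3 and diagonals 2, 4.
Attacked columns: {1, 2, 3, 4, 6, 7, 8, 9, 10}. Safe: {5}.

columns 5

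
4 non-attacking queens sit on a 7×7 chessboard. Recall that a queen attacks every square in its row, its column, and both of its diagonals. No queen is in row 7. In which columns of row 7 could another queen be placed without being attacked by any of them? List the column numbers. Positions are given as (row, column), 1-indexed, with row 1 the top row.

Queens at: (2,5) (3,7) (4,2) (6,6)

(2,5) attacks row 7 at column 5.
(3,7) attacks row 7 at column 7 and diagonals 3.
(4,2) attacks row 7 at column 2 and diagonals 5.
(6,6) attacks row 7 at column 6 and diagonals 5, 7.
Attacked columns: {2, 3, 5, 6, 7}. Safe: {1, 4}.

columns 1, 4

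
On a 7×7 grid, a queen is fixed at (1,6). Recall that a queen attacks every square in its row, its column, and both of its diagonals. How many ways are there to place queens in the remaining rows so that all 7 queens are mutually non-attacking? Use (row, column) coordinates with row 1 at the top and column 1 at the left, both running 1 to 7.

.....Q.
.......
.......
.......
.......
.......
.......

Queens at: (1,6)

7

Branch on row 2: col 1 → 1; col 2 → 1; col 3 → 3; col 4 → 2.
Sum: 1 + 1 + 3 + 2 = 7.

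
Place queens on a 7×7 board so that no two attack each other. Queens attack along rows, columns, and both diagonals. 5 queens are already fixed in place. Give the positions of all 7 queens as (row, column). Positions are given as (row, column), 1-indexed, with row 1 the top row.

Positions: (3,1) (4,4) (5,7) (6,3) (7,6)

(1,2) (2,5) (3,1) (4,4) (5,7) (6,3) (7,6)

Row 1: attacked by (3,1)→{1,3}; (4,4)→{1,4,7}; (5,7)→{3,7}; (6,3)→{3}; (7,6)→{6}. Safe: 2, 5. Place at column 2.
Row 2: attacked by (1,2)→{1,2,3}; (3,1)→{1,2}; (4,4)→{2,4,6}; (5,7)→{4,7}; (6,3)→{3,7}; (7,6)→{1,6}. Safe: 5. Place at column 5.
Columns [2, 5, 1, 4, 7, 3, 6], r−c [-1, -3, 2, 0, -2, 3, 1], r+c [3, 7, 4, 8, 12, 9, 13] are all distinct, so no two queens attack.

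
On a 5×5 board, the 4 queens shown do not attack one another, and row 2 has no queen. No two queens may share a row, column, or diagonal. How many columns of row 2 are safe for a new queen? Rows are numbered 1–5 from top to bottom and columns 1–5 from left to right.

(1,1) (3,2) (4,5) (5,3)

(1,1) attacks row 2 at column 1 and diagonals 2.
(3,2) attacks row 2 at column 2 and diagonals 1, 3.
(4,5) attacks row 2 at column 5 and diagonals 3.
(5,3) attacks row 2 at column 3.
Attacked columns: {1, 2, 3, 5}. Safe: {4}.

1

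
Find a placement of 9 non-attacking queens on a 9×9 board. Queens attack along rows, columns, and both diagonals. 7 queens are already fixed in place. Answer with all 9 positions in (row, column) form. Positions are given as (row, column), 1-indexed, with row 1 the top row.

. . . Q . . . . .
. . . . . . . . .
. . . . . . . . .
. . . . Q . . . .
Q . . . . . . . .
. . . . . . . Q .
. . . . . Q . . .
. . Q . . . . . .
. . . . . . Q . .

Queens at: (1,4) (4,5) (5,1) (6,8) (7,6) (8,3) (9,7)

(1,4) (2,2) (3,9) (4,5) (5,1) (6,8) (7,6) (8,3) (9,7)

Row 2: attacked by (1,4)→{3,4,5}; (4,5)→{3,5,7}; (5,1)→{1,4}; (6,8)→{4,8}; (7,6)→{1,6}; (8,3)→{3,9}; (9,7)→{7}. Safe: 2. Place at column 2.
Row 3: attacked by (1,4)→{2,4,6}; (2,2)→{1,2,3}; (4,5)→{4,5,6}; (5,1)→{1,3}; (6,8)→{5,8}; (7,6)→{2,6}; (8,3)→{3,8}; (9,7)→{1,7}. Safe: 9. Place at column 9.
Columns [4, 2, 9, 5, 1, 8, 6, 3, 7], r−c [-3, 0, -6, -1, 4, -2, 1, 5, 2], r+c [5, 4, 12, 9, 6, 14, 13, 11, 16] are all distinct, so no two queens attack.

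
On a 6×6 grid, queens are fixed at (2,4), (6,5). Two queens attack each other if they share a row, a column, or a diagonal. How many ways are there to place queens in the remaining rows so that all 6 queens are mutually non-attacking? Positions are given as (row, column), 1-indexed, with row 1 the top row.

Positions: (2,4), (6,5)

Branch on row 1: col 1 → 0; col 2 → 1; col 6 → 0.
Sum: 0 + 1 + 0 = 1.

1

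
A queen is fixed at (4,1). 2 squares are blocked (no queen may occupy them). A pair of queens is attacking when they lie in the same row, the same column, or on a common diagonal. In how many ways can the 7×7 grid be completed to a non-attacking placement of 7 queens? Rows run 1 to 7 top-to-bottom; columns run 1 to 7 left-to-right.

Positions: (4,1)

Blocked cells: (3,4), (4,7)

5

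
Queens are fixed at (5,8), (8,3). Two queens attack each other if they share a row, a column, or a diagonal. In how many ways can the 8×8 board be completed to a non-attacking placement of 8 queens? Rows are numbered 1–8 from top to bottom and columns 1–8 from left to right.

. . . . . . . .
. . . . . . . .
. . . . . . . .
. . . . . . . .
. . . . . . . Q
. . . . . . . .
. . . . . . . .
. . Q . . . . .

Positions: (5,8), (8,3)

4

Branch on row 1: col 1 → 1; col 2 → 0; col 5 → 1; col 6 → 2; col 7 → 0.
Sum: 1 + 0 + 1 + 2 + 0 = 4.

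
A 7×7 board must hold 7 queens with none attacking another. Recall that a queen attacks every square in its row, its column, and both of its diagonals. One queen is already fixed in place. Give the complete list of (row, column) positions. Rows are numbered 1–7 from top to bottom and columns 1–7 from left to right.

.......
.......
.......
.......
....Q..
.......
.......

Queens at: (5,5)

(1,2) (2,4) (3,1) (4,7) (5,5) (6,3) (7,6)

Row 1: attacked by (5,5)→{1,5}. Safe: 2, 3, 4, 6, 7. Place at column 2.
Row 2: attacked by (1,2)→{1,2,3}; (5,5)→{2,5}. Safe: 4, 6, 7. Place at column 4.
Row 3: attacked by (1,2)→{2,4}; (2,4)→{3,4,5}; (5,5)→{3,5,7}. Safe: 1, 6. Place at column 1.
Row 4: attacked by (1,2)→{2,5}; (2,4)→{2,4,6}; (3,1)→{1,2}; (5,5)→{4,5,6}. Safe: 3, 7. Place at column 7.
Row 6: attacked by (1,2)→{2,7}; (2,4)→{4}; (3,1)→{1,4}; (4,7)→{5,7}; (5,5)→{4,5,6}. Safe: 3. Place at column 3.
Row 7: attacked by (1,2)→{2}; (2,4)→{4}; (3,1)→{1,5}; (4,7)→{4,7}; (5,5)→{3,5,7}; (6,3)→{2,3,4}. Safe: 6. Place at column 6.
Columns [2, 4, 1, 7, 5, 3, 6], r−c [-1, -2, 2, -3, 0, 3, 1], r+c [3, 6, 4, 11, 10, 9, 13] are all distinct, so no two queens attack.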